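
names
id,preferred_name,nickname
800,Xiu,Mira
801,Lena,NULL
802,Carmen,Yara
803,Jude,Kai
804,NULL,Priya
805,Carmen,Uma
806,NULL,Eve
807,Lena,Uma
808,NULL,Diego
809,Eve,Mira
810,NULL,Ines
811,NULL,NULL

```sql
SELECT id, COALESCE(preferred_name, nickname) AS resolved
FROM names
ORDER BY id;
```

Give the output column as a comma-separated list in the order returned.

Xiu, Lena, Carmen, Jude, Priya, Carmen, Eve, Lena, Diego, Eve, Ines, NULL

id=800: preferred_name=Xiu → Xiu
id=801: preferred_name=Lena → Lena
id=802: preferred_name=Carmen → Carmen
id=803: preferred_name=Jude → Jude
id=804: preferred_name=NULL, nickname=Priya → Priya
id=805: preferred_name=Carmen → Carmen
id=806: preferred_name=NULL, nickname=Eve → Eve
id=807: preferred_name=Lena → Lena
id=808: preferred_name=NULL, nickname=Diego → Diego
id=809: preferred_name=Eve → Eve
id=810: preferred_name=NULL, nickname=Ines → Ines
id=811: preferred_name=NULL, nickname=NULL (all NULL) → NULL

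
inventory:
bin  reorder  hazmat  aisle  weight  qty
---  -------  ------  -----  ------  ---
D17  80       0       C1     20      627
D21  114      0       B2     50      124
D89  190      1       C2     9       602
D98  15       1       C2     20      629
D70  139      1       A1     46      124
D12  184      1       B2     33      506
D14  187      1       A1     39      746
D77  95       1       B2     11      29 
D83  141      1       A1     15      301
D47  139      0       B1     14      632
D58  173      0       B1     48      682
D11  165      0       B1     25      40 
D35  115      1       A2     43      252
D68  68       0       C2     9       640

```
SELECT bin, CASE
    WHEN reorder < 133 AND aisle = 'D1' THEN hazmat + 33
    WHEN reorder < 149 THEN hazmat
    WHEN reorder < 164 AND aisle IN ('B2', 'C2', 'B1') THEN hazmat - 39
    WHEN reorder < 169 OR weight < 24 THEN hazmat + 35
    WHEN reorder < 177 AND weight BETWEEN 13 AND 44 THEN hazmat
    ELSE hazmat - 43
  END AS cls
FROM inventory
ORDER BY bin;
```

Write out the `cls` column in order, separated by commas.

bin=D11: reorder < 169 OR weight < 24 → 35
bin=D12: ELSE → -42
bin=D14: ELSE → -42
bin=D17: reorder < 149 → 0
bin=D21: reorder < 149 → 0
bin=D35: reorder < 149 → 1
bin=D47: reorder < 149 → 0
bin=D58: ELSE → -43
bin=D68: reorder < 149 → 0
bin=D70: reorder < 149 → 1
bin=D77: reorder < 149 → 1
bin=D83: reorder < 149 → 1
bin=D89: reorder < 169 OR weight < 24 → 36
bin=D98: reorder < 149 → 1

35, -42, -42, 0, 0, 1, 0, -43, 0, 1, 1, 1, 36, 1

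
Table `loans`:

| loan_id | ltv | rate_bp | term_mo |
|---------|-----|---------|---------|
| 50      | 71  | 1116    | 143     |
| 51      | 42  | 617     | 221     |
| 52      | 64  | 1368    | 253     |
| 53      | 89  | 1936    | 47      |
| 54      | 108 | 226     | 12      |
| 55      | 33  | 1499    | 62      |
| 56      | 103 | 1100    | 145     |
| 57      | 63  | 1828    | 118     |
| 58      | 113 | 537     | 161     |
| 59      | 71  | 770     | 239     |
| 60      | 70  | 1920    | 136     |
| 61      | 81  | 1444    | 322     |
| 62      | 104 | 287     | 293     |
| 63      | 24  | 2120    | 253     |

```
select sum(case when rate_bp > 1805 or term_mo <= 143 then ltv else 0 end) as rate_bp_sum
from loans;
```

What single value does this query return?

458

loan_id=50: ✓ → 71
loan_id=51: ✗
loan_id=52: ✗
loan_id=53: ✓ → 89
loan_id=54: ✓ → 108
loan_id=55: ✓ → 33
loan_id=56: ✗
loan_id=57: ✓ → 63
loan_id=58: ✗
loan_id=59: ✗
loan_id=60: ✓ → 70
loan_id=61: ✗
loan_id=62: ✗
loan_id=63: ✓ → 24
rate_bp_sum = 71 + 89 + 108 + 33 + 63 + 70 + 24 = 458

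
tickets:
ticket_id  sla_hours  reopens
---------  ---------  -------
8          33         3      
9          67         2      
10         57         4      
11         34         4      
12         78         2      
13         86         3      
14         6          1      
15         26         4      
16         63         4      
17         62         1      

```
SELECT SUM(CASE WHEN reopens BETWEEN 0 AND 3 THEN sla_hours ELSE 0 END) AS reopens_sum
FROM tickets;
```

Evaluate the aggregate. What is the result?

ticket_id=8: ✓ → 33
ticket_id=9: ✓ → 67
ticket_id=10: ✗
ticket_id=11: ✗
ticket_id=12: ✓ → 78
ticket_id=13: ✓ → 86
ticket_id=14: ✓ → 6
ticket_id=15: ✗
ticket_id=16: ✗
ticket_id=17: ✓ → 62
reopens_sum = 33 + 67 + 78 + 86 + 6 + 62 = 332

332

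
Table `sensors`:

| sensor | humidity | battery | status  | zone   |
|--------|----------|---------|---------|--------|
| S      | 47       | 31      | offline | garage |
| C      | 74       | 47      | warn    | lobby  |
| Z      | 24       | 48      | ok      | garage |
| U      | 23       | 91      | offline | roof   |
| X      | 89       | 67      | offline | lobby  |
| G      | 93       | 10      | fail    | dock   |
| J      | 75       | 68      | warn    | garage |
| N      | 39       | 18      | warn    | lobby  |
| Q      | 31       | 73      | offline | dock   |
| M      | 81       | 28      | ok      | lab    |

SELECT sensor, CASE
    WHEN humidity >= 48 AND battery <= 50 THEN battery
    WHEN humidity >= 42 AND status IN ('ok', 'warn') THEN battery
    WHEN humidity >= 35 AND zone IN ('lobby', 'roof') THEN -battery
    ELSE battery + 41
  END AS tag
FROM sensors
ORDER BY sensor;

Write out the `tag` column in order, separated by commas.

sensor=C: humidity >= 48 AND battery <= 50 → 47
sensor=G: humidity >= 48 AND battery <= 50 → 10
sensor=J: humidity >= 42 AND status IN ('ok', 'warn') → 68
sensor=M: humidity >= 48 AND battery <= 50 → 28
sensor=N: humidity >= 35 AND zone IN ('lobby', 'roof') → -18
sensor=Q: ELSE → 114
sensor=S: ELSE → 72
sensor=U: ELSE → 132
sensor=X: humidity >= 35 AND zone IN ('lobby', 'roof') → -67
sensor=Z: ELSE → 89

47, 10, 68, 28, -18, 114, 72, 132, -67, 89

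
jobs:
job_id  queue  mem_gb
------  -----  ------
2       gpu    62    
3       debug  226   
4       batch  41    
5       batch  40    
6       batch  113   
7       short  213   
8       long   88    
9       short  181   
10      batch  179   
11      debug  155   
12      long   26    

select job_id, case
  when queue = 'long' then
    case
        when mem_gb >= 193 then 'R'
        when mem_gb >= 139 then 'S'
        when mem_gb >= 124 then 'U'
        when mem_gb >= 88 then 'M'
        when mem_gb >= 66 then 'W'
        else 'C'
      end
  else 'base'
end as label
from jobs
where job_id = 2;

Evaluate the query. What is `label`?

base

job_id = 2: queue=gpu, mem_gb=62.
queue='gpu' → outer ELSE → base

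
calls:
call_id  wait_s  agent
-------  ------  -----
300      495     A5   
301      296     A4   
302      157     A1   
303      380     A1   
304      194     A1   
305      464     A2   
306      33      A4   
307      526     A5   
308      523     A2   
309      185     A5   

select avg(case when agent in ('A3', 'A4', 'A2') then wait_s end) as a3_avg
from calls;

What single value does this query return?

329

call_id=300: ✗
call_id=301: ✓ → 296
call_id=302: ✗
call_id=303: ✗
call_id=304: ✗
call_id=305: ✓ → 464
call_id=306: ✓ → 33
call_id=307: ✗
call_id=308: ✓ → 523
call_id=309: ✗
a3_avg = (296 + 464 + 33 + 523) / 4 = 329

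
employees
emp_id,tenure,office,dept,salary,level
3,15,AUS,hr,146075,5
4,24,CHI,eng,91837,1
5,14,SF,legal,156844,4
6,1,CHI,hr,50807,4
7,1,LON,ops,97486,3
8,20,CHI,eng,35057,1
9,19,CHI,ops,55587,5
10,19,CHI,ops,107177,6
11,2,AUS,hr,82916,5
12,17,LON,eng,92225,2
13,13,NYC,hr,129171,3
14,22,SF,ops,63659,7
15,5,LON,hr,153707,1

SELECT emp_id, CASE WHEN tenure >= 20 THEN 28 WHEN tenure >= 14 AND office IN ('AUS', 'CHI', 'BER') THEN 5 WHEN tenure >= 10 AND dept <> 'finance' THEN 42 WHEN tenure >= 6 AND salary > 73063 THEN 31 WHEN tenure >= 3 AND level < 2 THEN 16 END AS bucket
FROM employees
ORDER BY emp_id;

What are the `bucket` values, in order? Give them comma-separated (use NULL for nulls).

emp_id=3: tenure >= 14 AND office IN ('AUS', 'CHI', 'BER') → 5
emp_id=4: tenure >= 20 → 28
emp_id=5: tenure >= 10 AND dept <> 'finance' → 42
emp_id=6: (no match → NULL) → NULL
emp_id=7: (no match → NULL) → NULL
emp_id=8: tenure >= 20 → 28
emp_id=9: tenure >= 14 AND office IN ('AUS', 'CHI', 'BER') → 5
emp_id=10: tenure >= 14 AND office IN ('AUS', 'CHI', 'BER') → 5
emp_id=11: (no match → NULL) → NULL
emp_id=12: tenure >= 10 AND dept <> 'finance' → 42
emp_id=13: tenure >= 10 AND dept <> 'finance' → 42
emp_id=14: tenure >= 20 → 28
emp_id=15: tenure >= 3 AND level < 2 → 16

5, 28, 42, NULL, NULL, 28, 5, 5, NULL, 42, 42, 28, 16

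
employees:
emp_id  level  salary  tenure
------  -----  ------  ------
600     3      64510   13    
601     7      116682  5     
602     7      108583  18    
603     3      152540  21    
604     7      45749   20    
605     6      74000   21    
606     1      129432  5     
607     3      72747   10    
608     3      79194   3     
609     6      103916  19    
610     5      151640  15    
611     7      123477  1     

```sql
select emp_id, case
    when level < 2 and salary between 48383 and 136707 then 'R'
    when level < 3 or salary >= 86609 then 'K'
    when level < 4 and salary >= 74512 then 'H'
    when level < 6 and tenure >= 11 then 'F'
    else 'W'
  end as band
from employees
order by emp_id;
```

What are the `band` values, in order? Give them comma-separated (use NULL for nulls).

F, K, K, K, W, W, R, W, H, K, K, K

emp_id=600: level < 6 and tenure >= 11 → F
emp_id=601: level < 3 or salary >= 86609 → K
emp_id=602: level < 3 or salary >= 86609 → K
emp_id=603: level < 3 or salary >= 86609 → K
emp_id=604: ELSE → W
emp_id=605: ELSE → W
emp_id=606: level < 2 and salary between 48383 and 136707 → R
emp_id=607: ELSE → W
emp_id=608: level < 4 and salary >= 74512 → H
emp_id=609: level < 3 or salary >= 86609 → K
emp_id=610: level < 3 or salary >= 86609 → K
emp_id=611: level < 3 or salary >= 86609 → K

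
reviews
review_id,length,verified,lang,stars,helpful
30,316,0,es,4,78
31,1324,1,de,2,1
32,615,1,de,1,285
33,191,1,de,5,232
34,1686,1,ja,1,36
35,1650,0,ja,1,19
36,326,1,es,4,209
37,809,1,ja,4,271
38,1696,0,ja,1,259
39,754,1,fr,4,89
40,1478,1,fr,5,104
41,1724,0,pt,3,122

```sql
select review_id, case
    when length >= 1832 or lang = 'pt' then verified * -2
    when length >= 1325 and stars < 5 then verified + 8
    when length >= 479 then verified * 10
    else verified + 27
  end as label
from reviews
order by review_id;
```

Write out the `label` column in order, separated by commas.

review_id=30: ELSE → 27
review_id=31: length >= 479 → 10
review_id=32: length >= 479 → 10
review_id=33: ELSE → 28
review_id=34: length >= 1325 and stars < 5 → 9
review_id=35: length >= 1325 and stars < 5 → 8
review_id=36: ELSE → 28
review_id=37: length >= 479 → 10
review_id=38: length >= 1325 and stars < 5 → 8
review_id=39: length >= 479 → 10
review_id=40: length >= 479 → 10
review_id=41: length >= 1832 or lang = 'pt' → 0

27, 10, 10, 28, 9, 8, 28, 10, 8, 10, 10, 0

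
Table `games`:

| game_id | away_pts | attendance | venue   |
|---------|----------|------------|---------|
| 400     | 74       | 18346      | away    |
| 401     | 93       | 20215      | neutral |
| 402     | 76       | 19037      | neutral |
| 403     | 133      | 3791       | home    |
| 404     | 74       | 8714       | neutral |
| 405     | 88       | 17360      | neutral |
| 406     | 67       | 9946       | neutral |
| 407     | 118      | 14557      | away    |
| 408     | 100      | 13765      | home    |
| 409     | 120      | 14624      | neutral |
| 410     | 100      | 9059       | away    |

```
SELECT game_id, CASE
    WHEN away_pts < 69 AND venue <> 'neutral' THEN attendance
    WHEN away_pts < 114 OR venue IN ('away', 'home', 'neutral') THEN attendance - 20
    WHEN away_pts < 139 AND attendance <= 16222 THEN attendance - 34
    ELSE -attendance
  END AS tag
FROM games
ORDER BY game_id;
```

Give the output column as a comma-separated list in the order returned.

18326, 20195, 19017, 3771, 8694, 17340, 9926, 14537, 13745, 14604, 9039

game_id=400: away_pts < 114 OR venue IN ('away', 'home', 'neutral') → 18326
game_id=401: away_pts < 114 OR venue IN ('away', 'home', 'neutral') → 20195
game_id=402: away_pts < 114 OR venue IN ('away', 'home', 'neutral') → 19017
game_id=403: away_pts < 114 OR venue IN ('away', 'home', 'neutral') → 3771
game_id=404: away_pts < 114 OR venue IN ('away', 'home', 'neutral') → 8694
game_id=405: away_pts < 114 OR venue IN ('away', 'home', 'neutral') → 17340
game_id=406: away_pts < 114 OR venue IN ('away', 'home', 'neutral') → 9926
game_id=407: away_pts < 114 OR venue IN ('away', 'home', 'neutral') → 14537
game_id=408: away_pts < 114 OR venue IN ('away', 'home', 'neutral') → 13745
game_id=409: away_pts < 114 OR venue IN ('away', 'home', 'neutral') → 14604
game_id=410: away_pts < 114 OR venue IN ('away', 'home', 'neutral') → 9039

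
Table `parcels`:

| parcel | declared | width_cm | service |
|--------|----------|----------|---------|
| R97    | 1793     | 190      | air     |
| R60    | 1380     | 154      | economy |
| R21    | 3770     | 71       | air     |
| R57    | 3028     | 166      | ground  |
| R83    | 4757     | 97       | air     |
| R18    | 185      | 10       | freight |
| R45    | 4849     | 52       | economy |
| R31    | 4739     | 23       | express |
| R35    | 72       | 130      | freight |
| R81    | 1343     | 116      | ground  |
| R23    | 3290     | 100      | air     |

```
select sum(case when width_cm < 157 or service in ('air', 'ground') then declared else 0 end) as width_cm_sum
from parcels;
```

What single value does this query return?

parcel=R97: ✓ → 1793
parcel=R60: ✓ → 1380
parcel=R21: ✓ → 3770
parcel=R57: ✓ → 3028
parcel=R83: ✓ → 4757
parcel=R18: ✓ → 185
parcel=R45: ✓ → 4849
parcel=R31: ✓ → 4739
parcel=R35: ✓ → 72
parcel=R81: ✓ → 1343
parcel=R23: ✓ → 3290
width_cm_sum = 1793 + 1380 + 3770 + 3028 + 4757 + 185 + 4849 + 4739 + 72 + 1343 + 3290 = 29206

29206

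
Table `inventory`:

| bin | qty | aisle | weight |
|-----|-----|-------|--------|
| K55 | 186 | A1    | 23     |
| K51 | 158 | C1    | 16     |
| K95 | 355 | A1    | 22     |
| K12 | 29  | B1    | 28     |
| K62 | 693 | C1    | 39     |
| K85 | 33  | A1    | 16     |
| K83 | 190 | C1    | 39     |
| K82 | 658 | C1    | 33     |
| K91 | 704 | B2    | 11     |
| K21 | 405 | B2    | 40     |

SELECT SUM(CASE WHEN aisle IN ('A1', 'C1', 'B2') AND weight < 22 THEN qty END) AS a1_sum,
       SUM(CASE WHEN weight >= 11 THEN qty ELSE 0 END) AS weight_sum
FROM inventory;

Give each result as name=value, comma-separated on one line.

a1_sum=895, weight_sum=3411

[a1_sum: aisle IN ('A1', 'C1', 'B2') AND weight < 22]
bin=K55: ✗
bin=K51: ✓ → 158
bin=K95: ✗
bin=K12: ✗
bin=K62: ✗
bin=K85: ✓ → 33
bin=K83: ✗
bin=K82: ✗
bin=K91: ✓ → 704
bin=K21: ✗
a1_sum = 158 + 33 + 704 = 895
—
[weight_sum: weight >= 11]
bin=K55: ✓ → 186
bin=K51: ✓ → 158
bin=K95: ✓ → 355
bin=K12: ✓ → 29
bin=K62: ✓ → 693
bin=K85: ✓ → 33
bin=K83: ✓ → 190
bin=K82: ✓ → 658
bin=K91: ✓ → 704
bin=K21: ✓ → 405
weight_sum = 186 + 158 + 355 + 29 + 693 + 33 + 190 + 658 + 704 + 405 = 3411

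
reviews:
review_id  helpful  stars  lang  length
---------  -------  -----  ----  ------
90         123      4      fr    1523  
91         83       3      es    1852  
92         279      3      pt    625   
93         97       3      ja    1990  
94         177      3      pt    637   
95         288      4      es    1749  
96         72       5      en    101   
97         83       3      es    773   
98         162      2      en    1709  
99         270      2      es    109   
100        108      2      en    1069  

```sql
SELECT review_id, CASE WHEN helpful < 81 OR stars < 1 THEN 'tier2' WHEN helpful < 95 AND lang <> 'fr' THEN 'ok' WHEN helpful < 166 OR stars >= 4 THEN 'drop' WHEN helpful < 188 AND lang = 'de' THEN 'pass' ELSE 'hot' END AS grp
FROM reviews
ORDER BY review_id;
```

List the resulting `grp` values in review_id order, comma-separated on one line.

review_id=90: helpful < 166 OR stars >= 4 → drop
review_id=91: helpful < 95 AND lang <> 'fr' → ok
review_id=92: ELSE → hot
review_id=93: helpful < 166 OR stars >= 4 → drop
review_id=94: ELSE → hot
review_id=95: helpful < 166 OR stars >= 4 → drop
review_id=96: helpful < 81 OR stars < 1 → tier2
review_id=97: helpful < 95 AND lang <> 'fr' → ok
review_id=98: helpful < 166 OR stars >= 4 → drop
review_id=99: ELSE → hot
review_id=100: helpful < 166 OR stars >= 4 → drop

drop, ok, hot, drop, hot, drop, tier2, ok, drop, hot, drop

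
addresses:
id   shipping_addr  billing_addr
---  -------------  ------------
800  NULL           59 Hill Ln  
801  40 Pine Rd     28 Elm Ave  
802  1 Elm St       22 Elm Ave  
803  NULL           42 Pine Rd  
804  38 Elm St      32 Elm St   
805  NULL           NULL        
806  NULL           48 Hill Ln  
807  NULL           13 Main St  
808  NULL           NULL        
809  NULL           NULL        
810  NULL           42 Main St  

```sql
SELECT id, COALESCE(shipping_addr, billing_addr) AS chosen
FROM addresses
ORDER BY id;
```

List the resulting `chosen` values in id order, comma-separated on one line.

59 Hill Ln, 40 Pine Rd, 1 Elm St, 42 Pine Rd, 38 Elm St, NULL, 48 Hill Ln, 13 Main St, NULL, NULL, 42 Main St

id=800: shipping_addr=NULL, billing_addr=59 Hill Ln → 59 Hill Ln
id=801: shipping_addr=40 Pine Rd → 40 Pine Rd
id=802: shipping_addr=1 Elm St → 1 Elm St
id=803: shipping_addr=NULL, billing_addr=42 Pine Rd → 42 Pine Rd
id=804: shipping_addr=38 Elm St → 38 Elm St
id=805: shipping_addr=NULL, billing_addr=NULL (all NULL) → NULL
id=806: shipping_addr=NULL, billing_addr=48 Hill Ln → 48 Hill Ln
id=807: shipping_addr=NULL, billing_addr=13 Main St → 13 Main St
id=808: shipping_addr=NULL, billing_addr=NULL (all NULL) → NULL
id=809: shipping_addr=NULL, billing_addr=NULL (all NULL) → NULL
id=810: shipping_addr=NULL, billing_addr=42 Main St → 42 Main St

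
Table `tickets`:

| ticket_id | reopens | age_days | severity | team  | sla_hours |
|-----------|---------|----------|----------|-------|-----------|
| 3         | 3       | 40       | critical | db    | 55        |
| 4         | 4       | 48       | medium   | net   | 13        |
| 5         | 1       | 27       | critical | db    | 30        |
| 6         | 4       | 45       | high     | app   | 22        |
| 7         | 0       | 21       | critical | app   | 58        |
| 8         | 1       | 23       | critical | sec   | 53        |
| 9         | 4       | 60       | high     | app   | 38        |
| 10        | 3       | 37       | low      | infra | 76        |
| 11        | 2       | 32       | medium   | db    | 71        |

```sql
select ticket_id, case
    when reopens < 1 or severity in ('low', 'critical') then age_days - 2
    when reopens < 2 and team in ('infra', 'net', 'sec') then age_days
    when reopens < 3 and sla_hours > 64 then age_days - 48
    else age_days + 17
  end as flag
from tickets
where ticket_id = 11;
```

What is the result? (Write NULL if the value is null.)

-16

ticket_id = 11: reopens=2, age_days=32, severity=medium, team=db, sla_hours=71.
reopens < 1 or severity in ('low', 'critical') → false
reopens < 2 and team in ('infra', 'net', 'sec') → false
reopens < 3 and sla_hours > 64 → true → -16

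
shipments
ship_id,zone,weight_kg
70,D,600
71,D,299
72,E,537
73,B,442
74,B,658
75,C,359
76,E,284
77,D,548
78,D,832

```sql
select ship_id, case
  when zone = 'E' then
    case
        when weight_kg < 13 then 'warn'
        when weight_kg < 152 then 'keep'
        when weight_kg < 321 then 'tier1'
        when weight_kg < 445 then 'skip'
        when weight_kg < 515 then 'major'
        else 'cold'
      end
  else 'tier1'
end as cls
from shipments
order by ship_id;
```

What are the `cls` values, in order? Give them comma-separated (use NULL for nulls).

ship_id=70: zone='D' → outer ELSE → tier1
ship_id=71: zone='D' → outer ELSE → tier1
ship_id=72: zone='E' → inner[ELSE] → cold
ship_id=73: zone='B' → outer ELSE → tier1
ship_id=74: zone='B' → outer ELSE → tier1
ship_id=75: zone='C' → outer ELSE → tier1
ship_id=76: zone='E' → inner[weight_kg < 321] → tier1
ship_id=77: zone='D' → outer ELSE → tier1
ship_id=78: zone='D' → outer ELSE → tier1

tier1, tier1, cold, tier1, tier1, tier1, tier1, tier1, tier1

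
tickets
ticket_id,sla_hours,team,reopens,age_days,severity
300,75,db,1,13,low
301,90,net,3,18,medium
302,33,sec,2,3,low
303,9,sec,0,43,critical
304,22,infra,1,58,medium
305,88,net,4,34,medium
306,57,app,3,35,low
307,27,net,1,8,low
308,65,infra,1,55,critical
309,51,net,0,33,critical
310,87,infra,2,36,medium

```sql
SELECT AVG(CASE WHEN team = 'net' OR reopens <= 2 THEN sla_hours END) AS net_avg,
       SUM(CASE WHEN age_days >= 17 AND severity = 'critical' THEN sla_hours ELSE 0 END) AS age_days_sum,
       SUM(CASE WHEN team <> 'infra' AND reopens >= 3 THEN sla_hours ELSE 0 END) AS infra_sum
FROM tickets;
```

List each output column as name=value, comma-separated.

net_avg=54.7, age_days_sum=125, infra_sum=235

[net_avg: team = 'net' OR reopens <= 2]
ticket_id=300: ✓ → 75
ticket_id=301: ✓ → 90
ticket_id=302: ✓ → 33
ticket_id=303: ✓ → 9
ticket_id=304: ✓ → 22
ticket_id=305: ✓ → 88
ticket_id=306: ✗
ticket_id=307: ✓ → 27
ticket_id=308: ✓ → 65
ticket_id=309: ✓ → 51
ticket_id=310: ✓ → 87
net_avg = (75 + 90 + 33 + 9 + 22 + 88 + 27 + 65 + 51 + 87) / 10 = 54.7
—
[age_days_sum: age_days >= 17 AND severity = 'critical']
ticket_id=300: ✗
ticket_id=301: ✗
ticket_id=302: ✗
ticket_id=303: ✓ → 9
ticket_id=304: ✗
ticket_id=305: ✗
ticket_id=306: ✗
ticket_id=307: ✗
ticket_id=308: ✓ → 65
ticket_id=309: ✓ → 51
ticket_id=310: ✗
age_days_sum = 9 + 65 + 51 = 125
—
[infra_sum: team <> 'infra' AND reopens >= 3]
ticket_id=300: ✗
ticket_id=301: ✓ → 90
ticket_id=302: ✗
ticket_id=303: ✗
ticket_id=304: ✗
ticket_id=305: ✓ → 88
ticket_id=306: ✓ → 57
ticket_id=307: ✗
ticket_id=308: ✗
ticket_id=309: ✗
ticket_id=310: ✗
infra_sum = 90 + 88 + 57 = 235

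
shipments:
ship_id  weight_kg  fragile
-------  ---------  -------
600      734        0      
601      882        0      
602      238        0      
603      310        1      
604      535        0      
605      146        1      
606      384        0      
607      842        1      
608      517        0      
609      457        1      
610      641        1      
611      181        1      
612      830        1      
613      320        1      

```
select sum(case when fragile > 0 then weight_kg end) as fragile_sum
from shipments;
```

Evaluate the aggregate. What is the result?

3727

ship_id=600: ✗
ship_id=601: ✗
ship_id=602: ✗
ship_id=603: ✓ → 310
ship_id=604: ✗
ship_id=605: ✓ → 146
ship_id=606: ✗
ship_id=607: ✓ → 842
ship_id=608: ✗
ship_id=609: ✓ → 457
ship_id=610: ✓ → 641
ship_id=611: ✓ → 181
ship_id=612: ✓ → 830
ship_id=613: ✓ → 320
fragile_sum = 310 + 146 + 842 + 457 + 641 + 181 + 830 + 320 = 3727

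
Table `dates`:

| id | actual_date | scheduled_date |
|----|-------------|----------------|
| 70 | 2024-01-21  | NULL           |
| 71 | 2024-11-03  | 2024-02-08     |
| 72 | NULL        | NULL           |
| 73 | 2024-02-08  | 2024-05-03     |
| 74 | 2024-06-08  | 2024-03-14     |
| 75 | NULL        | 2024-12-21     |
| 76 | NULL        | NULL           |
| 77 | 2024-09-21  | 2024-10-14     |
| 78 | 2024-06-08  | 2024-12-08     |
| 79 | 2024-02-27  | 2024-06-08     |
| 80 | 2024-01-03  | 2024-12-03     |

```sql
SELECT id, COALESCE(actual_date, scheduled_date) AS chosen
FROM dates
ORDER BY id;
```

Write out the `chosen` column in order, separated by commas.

2024-01-21, 2024-11-03, NULL, 2024-02-08, 2024-06-08, 2024-12-21, NULL, 2024-09-21, 2024-06-08, 2024-02-27, 2024-01-03

id=70: actual_date=2024-01-21 → 2024-01-21
id=71: actual_date=2024-11-03 → 2024-11-03
id=72: actual_date=NULL, scheduled_date=NULL (all NULL) → NULL
id=73: actual_date=2024-02-08 → 2024-02-08
id=74: actual_date=2024-06-08 → 2024-06-08
id=75: actual_date=NULL, scheduled_date=2024-12-21 → 2024-12-21
id=76: actual_date=NULL, scheduled_date=NULL (all NULL) → NULL
id=77: actual_date=2024-09-21 → 2024-09-21
id=78: actual_date=2024-06-08 → 2024-06-08
id=79: actual_date=2024-02-27 → 2024-02-27
id=80: actual_date=2024-01-03 → 2024-01-03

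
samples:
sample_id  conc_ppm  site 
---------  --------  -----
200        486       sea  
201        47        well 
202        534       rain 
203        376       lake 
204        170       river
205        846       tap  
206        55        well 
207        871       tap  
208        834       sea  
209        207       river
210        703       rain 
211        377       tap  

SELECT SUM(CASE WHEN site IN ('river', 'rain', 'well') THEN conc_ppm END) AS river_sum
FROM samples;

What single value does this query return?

sample_id=200: ✗
sample_id=201: ✓ → 47
sample_id=202: ✓ → 534
sample_id=203: ✗
sample_id=204: ✓ → 170
sample_id=205: ✗
sample_id=206: ✓ → 55
sample_id=207: ✗
sample_id=208: ✗
sample_id=209: ✓ → 207
sample_id=210: ✓ → 703
sample_id=211: ✗
river_sum = 47 + 534 + 170 + 55 + 207 + 703 = 1716

1716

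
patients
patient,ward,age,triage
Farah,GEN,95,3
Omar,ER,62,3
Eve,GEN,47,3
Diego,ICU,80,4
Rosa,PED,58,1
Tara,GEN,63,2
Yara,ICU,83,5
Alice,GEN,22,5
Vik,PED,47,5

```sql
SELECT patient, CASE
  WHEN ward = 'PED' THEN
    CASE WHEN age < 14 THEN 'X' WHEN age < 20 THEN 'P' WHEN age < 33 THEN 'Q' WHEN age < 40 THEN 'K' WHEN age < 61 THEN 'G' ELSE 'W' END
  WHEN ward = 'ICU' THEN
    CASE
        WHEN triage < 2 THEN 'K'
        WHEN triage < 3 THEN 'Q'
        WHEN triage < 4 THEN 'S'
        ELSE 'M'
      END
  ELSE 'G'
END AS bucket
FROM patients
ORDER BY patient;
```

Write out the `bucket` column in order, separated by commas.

G, M, G, G, G, G, G, G, M

patient=Alice: ward='GEN' → outer ELSE → G
patient=Diego: ward='ICU' → inner[ELSE] → M
patient=Eve: ward='GEN' → outer ELSE → G
patient=Farah: ward='GEN' → outer ELSE → G
patient=Omar: ward='ER' → outer ELSE → G
patient=Rosa: ward='PED' → inner[age < 61] → G
patient=Tara: ward='GEN' → outer ELSE → G
patient=Vik: ward='PED' → inner[age < 61] → G
patient=Yara: ward='ICU' → inner[ELSE] → M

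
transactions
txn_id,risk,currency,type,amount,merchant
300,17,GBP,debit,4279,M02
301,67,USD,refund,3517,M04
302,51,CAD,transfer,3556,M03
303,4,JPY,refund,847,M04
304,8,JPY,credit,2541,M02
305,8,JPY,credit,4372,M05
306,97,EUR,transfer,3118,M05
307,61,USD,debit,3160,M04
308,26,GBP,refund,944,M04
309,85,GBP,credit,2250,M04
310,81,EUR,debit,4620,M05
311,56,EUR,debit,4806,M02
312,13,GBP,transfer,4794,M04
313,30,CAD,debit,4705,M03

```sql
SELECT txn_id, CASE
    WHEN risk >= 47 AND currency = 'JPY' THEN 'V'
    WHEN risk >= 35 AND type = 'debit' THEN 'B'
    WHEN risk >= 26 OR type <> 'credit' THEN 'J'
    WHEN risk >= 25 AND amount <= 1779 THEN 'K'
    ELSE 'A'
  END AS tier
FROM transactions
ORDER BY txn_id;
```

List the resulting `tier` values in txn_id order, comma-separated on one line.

txn_id=300: risk >= 26 OR type <> 'credit' → J
txn_id=301: risk >= 26 OR type <> 'credit' → J
txn_id=302: risk >= 26 OR type <> 'credit' → J
txn_id=303: risk >= 26 OR type <> 'credit' → J
txn_id=304: ELSE → A
txn_id=305: ELSE → A
txn_id=306: risk >= 26 OR type <> 'credit' → J
txn_id=307: risk >= 35 AND type = 'debit' → B
txn_id=308: risk >= 26 OR type <> 'credit' → J
txn_id=309: risk >= 26 OR type <> 'credit' → J
txn_id=310: risk >= 35 AND type = 'debit' → B
txn_id=311: risk >= 35 AND type = 'debit' → B
txn_id=312: risk >= 26 OR type <> 'credit' → J
txn_id=313: risk >= 26 OR type <> 'credit' → J

J, J, J, J, A, A, J, B, J, J, B, B, J, J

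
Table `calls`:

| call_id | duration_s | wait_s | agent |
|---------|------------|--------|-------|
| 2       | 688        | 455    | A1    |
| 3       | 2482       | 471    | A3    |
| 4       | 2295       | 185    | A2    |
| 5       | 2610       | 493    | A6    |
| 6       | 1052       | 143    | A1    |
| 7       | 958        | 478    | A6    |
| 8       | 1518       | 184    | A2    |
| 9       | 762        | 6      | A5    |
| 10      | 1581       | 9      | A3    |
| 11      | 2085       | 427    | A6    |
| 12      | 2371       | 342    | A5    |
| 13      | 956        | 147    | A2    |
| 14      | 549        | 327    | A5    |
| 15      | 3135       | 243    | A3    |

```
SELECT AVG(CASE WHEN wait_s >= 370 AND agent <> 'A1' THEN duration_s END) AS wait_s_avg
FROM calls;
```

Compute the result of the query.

2033.75

call_id=2: ✗
call_id=3: ✓ → 2482
call_id=4: ✗
call_id=5: ✓ → 2610
call_id=6: ✗
call_id=7: ✓ → 958
call_id=8: ✗
call_id=9: ✗
call_id=10: ✗
call_id=11: ✓ → 2085
call_id=12: ✗
call_id=13: ✗
call_id=14: ✗
call_id=15: ✗
wait_s_avg = (2482 + 2610 + 958 + 2085) / 4 = 2033.75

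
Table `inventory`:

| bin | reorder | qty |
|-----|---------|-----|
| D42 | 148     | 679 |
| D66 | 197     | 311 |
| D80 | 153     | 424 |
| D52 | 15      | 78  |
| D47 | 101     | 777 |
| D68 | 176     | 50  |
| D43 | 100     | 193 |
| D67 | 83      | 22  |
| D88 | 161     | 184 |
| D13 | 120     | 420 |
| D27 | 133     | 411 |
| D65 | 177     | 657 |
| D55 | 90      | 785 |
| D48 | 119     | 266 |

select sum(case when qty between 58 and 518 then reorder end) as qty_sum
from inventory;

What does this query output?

998

bin=D42: ✗
bin=D66: ✓ → 197
bin=D80: ✓ → 153
bin=D52: ✓ → 15
bin=D47: ✗
bin=D68: ✗
bin=D43: ✓ → 100
bin=D67: ✗
bin=D88: ✓ → 161
bin=D13: ✓ → 120
bin=D27: ✓ → 133
bin=D65: ✗
bin=D55: ✗
bin=D48: ✓ → 119
qty_sum = 197 + 153 + 15 + 100 + 161 + 120 + 133 + 119 = 998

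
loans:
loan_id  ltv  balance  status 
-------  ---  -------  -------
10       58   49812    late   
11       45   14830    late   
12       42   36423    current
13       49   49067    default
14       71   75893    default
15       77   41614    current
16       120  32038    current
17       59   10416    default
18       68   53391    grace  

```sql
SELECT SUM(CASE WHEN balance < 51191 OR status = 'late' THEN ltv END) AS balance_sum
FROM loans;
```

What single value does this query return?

450

loan_id=10: ✓ → 58
loan_id=11: ✓ → 45
loan_id=12: ✓ → 42
loan_id=13: ✓ → 49
loan_id=14: ✗
loan_id=15: ✓ → 77
loan_id=16: ✓ → 120
loan_id=17: ✓ → 59
loan_id=18: ✗
balance_sum = 58 + 45 + 42 + 49 + 77 + 120 + 59 = 450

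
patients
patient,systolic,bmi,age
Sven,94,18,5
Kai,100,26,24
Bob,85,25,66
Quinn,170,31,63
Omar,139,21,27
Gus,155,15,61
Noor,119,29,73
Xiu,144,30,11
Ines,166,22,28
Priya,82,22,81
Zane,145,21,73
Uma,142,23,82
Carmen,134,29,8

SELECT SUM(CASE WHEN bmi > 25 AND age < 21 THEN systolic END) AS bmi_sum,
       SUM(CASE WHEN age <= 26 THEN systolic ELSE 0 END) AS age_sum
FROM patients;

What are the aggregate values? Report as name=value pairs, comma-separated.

bmi_sum=278, age_sum=472

[bmi_sum: bmi > 25 AND age < 21]
patient=Sven: ✗
patient=Kai: ✗
patient=Bob: ✗
patient=Quinn: ✗
patient=Omar: ✗
patient=Gus: ✗
patient=Noor: ✗
patient=Xiu: ✓ → 144
patient=Ines: ✗
patient=Priya: ✗
patient=Zane: ✗
patient=Uma: ✗
patient=Carmen: ✓ → 134
bmi_sum = 144 + 134 = 278
—
[age_sum: age <= 26]
patient=Sven: ✓ → 94
patient=Kai: ✓ → 100
patient=Bob: ✗
patient=Quinn: ✗
patient=Omar: ✗
patient=Gus: ✗
patient=Noor: ✗
patient=Xiu: ✓ → 144
patient=Ines: ✗
patient=Priya: ✗
patient=Zane: ✗
patient=Uma: ✗
patient=Carmen: ✓ → 134
age_sum = 94 + 100 + 144 + 134 = 472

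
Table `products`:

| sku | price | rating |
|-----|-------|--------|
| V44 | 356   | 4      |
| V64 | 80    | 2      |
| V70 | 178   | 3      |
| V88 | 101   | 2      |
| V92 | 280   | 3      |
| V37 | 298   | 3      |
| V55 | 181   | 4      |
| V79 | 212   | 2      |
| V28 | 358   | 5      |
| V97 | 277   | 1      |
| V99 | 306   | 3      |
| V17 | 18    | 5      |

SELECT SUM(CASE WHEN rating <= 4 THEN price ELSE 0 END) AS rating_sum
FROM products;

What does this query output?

sku=V44: ✓ → 356
sku=V64: ✓ → 80
sku=V70: ✓ → 178
sku=V88: ✓ → 101
sku=V92: ✓ → 280
sku=V37: ✓ → 298
sku=V55: ✓ → 181
sku=V79: ✓ → 212
sku=V28: ✗
sku=V97: ✓ → 277
sku=V99: ✓ → 306
sku=V17: ✗
rating_sum = 356 + 80 + 178 + 101 + 280 + 298 + 181 + 212 + 277 + 306 = 2269

2269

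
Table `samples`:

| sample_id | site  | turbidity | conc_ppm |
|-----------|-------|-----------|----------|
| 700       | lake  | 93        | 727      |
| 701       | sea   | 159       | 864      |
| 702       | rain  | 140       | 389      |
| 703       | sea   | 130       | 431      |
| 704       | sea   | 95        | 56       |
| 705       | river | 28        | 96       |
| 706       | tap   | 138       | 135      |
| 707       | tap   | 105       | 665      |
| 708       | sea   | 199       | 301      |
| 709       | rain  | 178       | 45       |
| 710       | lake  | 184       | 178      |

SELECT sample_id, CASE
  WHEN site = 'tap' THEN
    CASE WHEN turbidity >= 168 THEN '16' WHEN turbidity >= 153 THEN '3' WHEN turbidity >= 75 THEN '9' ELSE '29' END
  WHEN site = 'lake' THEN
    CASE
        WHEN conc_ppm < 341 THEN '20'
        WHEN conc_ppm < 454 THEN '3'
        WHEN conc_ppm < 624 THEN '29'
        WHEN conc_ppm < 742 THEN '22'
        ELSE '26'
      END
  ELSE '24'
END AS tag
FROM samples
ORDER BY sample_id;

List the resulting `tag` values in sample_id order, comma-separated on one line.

22, 24, 24, 24, 24, 24, 9, 9, 24, 24, 20

sample_id=700: site='lake' → inner[conc_ppm < 742] → 22
sample_id=701: site='sea' → outer ELSE → 24
sample_id=702: site='rain' → outer ELSE → 24
sample_id=703: site='sea' → outer ELSE → 24
sample_id=704: site='sea' → outer ELSE → 24
sample_id=705: site='river' → outer ELSE → 24
sample_id=706: site='tap' → inner[turbidity >= 75] → 9
sample_id=707: site='tap' → inner[turbidity >= 75] → 9
sample_id=708: site='sea' → outer ELSE → 24
sample_id=709: site='rain' → outer ELSE → 24
sample_id=710: site='lake' → inner[conc_ppm < 341] → 20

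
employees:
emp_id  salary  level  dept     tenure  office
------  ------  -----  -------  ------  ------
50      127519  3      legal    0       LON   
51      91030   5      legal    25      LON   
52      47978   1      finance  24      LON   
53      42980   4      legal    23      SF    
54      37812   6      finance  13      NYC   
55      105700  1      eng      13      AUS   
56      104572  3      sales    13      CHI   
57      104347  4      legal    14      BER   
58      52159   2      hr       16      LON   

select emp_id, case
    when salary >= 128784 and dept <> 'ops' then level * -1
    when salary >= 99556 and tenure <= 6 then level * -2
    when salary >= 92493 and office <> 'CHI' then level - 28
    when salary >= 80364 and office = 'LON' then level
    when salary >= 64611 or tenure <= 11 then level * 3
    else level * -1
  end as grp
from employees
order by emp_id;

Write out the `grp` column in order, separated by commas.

-6, 5, -1, -4, -6, -27, 9, -24, -2

emp_id=50: salary >= 99556 and tenure <= 6 → -6
emp_id=51: salary >= 80364 and office = 'LON' → 5
emp_id=52: ELSE → -1
emp_id=53: ELSE → -4
emp_id=54: ELSE → -6
emp_id=55: salary >= 92493 and office <> 'CHI' → -27
emp_id=56: salary >= 64611 or tenure <= 11 → 9
emp_id=57: salary >= 92493 and office <> 'CHI' → -24
emp_id=58: ELSE → -2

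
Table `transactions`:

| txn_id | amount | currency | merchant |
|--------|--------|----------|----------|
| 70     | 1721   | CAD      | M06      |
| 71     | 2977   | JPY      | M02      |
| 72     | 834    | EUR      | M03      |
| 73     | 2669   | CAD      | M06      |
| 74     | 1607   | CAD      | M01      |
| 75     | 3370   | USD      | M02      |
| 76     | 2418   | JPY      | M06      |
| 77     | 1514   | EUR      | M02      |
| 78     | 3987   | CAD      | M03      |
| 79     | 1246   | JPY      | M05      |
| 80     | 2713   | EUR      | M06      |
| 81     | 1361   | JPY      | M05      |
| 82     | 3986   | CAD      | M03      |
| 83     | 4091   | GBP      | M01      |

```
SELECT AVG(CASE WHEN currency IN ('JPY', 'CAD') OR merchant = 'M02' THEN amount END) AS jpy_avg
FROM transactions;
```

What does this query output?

txn_id=70: ✓ → 1721
txn_id=71: ✓ → 2977
txn_id=72: ✗
txn_id=73: ✓ → 2669
txn_id=74: ✓ → 1607
txn_id=75: ✓ → 3370
txn_id=76: ✓ → 2418
txn_id=77: ✓ → 1514
txn_id=78: ✓ → 3987
txn_id=79: ✓ → 1246
txn_id=80: ✗
txn_id=81: ✓ → 1361
txn_id=82: ✓ → 3986
txn_id=83: ✗
jpy_avg = (1721 + 2977 + 2669 + 1607 + 3370 + 2418 + 1514 + 3987 + 1246 + 1361 + 3986) / 11 = 2441.4545454545

2441.4545454545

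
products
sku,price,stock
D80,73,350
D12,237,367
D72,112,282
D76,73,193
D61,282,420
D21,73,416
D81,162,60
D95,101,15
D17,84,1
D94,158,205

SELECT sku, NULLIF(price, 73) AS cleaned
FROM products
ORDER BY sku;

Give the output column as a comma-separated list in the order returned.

sku=D12: price=237 vs 73: differ → 237
sku=D17: price=84 vs 73: differ → 84
sku=D21: price=73 vs 73: equal → NULL
sku=D61: price=282 vs 73: differ → 282
sku=D72: price=112 vs 73: differ → 112
sku=D76: price=73 vs 73: equal → NULL
sku=D80: price=73 vs 73: equal → NULL
sku=D81: price=162 vs 73: differ → 162
sku=D94: price=158 vs 73: differ → 158
sku=D95: price=101 vs 73: differ → 101

237, 84, NULL, 282, 112, NULL, NULL, 162, 158, 101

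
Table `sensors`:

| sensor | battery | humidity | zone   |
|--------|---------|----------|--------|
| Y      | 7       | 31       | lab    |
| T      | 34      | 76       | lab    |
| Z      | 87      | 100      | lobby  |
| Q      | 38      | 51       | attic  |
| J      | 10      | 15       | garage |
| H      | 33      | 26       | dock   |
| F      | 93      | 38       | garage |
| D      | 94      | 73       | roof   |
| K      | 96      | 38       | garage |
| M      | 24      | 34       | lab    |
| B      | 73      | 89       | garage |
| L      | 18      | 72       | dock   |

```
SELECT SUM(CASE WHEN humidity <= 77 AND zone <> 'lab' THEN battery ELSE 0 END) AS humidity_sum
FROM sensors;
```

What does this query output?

382

sensor=Y: ✗
sensor=T: ✗
sensor=Z: ✗
sensor=Q: ✓ → 38
sensor=J: ✓ → 10
sensor=H: ✓ → 33
sensor=F: ✓ → 93
sensor=D: ✓ → 94
sensor=K: ✓ → 96
sensor=M: ✗
sensor=B: ✗
sensor=L: ✓ → 18
humidity_sum = 38 + 10 + 33 + 93 + 94 + 96 + 18 = 382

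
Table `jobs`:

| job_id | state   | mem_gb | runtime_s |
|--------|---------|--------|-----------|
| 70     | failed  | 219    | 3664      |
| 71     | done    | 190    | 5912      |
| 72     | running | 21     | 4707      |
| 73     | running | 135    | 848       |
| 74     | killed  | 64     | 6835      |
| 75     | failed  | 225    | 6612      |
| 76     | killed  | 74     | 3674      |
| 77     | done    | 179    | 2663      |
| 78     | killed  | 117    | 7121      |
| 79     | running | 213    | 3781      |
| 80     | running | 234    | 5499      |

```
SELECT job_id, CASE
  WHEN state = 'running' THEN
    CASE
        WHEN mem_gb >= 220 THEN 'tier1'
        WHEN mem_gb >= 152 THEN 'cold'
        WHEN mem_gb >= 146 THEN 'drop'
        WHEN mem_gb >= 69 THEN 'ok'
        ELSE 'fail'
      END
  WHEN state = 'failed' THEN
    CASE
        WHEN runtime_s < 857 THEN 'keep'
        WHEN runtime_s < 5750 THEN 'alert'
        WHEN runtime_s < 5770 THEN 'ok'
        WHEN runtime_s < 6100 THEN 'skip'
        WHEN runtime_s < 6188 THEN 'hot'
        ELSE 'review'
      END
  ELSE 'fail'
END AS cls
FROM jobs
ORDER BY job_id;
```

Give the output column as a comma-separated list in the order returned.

alert, fail, fail, ok, fail, review, fail, fail, fail, cold, tier1

job_id=70: state='failed' → inner[runtime_s < 5750] → alert
job_id=71: state='done' → outer ELSE → fail
job_id=72: state='running' → inner[ELSE] → fail
job_id=73: state='running' → inner[mem_gb >= 69] → ok
job_id=74: state='killed' → outer ELSE → fail
job_id=75: state='failed' → inner[ELSE] → review
job_id=76: state='killed' → outer ELSE → fail
job_id=77: state='done' → outer ELSE → fail
job_id=78: state='killed' → outer ELSE → fail
job_id=79: state='running' → inner[mem_gb >= 152] → cold
job_id=80: state='running' → inner[mem_gb >= 220] → tier1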